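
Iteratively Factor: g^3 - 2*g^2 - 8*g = (g + 2)*(g^2 - 4*g) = g*(g + 2)*(g - 4)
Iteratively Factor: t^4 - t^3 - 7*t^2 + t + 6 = (t + 2)*(t^3 - 3*t^2 - t + 3) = (t - 1)*(t + 2)*(t^2 - 2*t - 3) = (t - 3)*(t - 1)*(t + 2)*(t + 1)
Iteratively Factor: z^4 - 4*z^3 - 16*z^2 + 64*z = (z - 4)*(z^3 - 16*z) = z*(z - 4)*(z^2 - 16) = z*(z - 4)^2*(z + 4)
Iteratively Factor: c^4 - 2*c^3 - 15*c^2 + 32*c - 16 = (c - 1)*(c^3 - c^2 - 16*c + 16) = (c - 1)*(c + 4)*(c^2 - 5*c + 4) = (c - 1)^2*(c + 4)*(c - 4)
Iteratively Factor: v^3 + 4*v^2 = (v)*(v^2 + 4*v) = v*(v + 4)*(v)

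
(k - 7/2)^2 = k^2 - 7*k + 49/4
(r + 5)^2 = r^2 + 10*r + 25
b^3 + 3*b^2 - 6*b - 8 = (b - 2)*(b + 1)*(b + 4)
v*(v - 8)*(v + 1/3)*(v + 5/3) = v^4 - 6*v^3 - 139*v^2/9 - 40*v/9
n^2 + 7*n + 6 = (n + 1)*(n + 6)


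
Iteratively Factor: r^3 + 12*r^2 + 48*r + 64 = (r + 4)*(r^2 + 8*r + 16) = (r + 4)^2*(r + 4)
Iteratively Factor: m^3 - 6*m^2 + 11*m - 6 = (m - 2)*(m^2 - 4*m + 3) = (m - 3)*(m - 2)*(m - 1)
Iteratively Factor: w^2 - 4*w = (w)*(w - 4)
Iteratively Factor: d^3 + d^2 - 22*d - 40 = (d + 4)*(d^2 - 3*d - 10) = (d + 2)*(d + 4)*(d - 5)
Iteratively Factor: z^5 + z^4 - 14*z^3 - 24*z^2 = (z)*(z^4 + z^3 - 14*z^2 - 24*z) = z*(z + 3)*(z^3 - 2*z^2 - 8*z) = z*(z - 4)*(z + 3)*(z^2 + 2*z) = z*(z - 4)*(z + 2)*(z + 3)*(z)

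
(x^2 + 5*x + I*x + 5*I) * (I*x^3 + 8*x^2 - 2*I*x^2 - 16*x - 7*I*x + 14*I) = I*x^5 + 7*x^4 + 3*I*x^4 + 21*x^3 - 9*I*x^3 - 63*x^2 + 3*I*x^2 + 21*x - 10*I*x - 70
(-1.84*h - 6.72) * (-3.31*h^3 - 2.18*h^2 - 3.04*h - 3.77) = 6.0904*h^4 + 26.2544*h^3 + 20.2432*h^2 + 27.3656*h + 25.3344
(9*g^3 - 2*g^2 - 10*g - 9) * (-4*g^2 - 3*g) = -36*g^5 - 19*g^4 + 46*g^3 + 66*g^2 + 27*g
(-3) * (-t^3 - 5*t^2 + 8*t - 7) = 3*t^3 + 15*t^2 - 24*t + 21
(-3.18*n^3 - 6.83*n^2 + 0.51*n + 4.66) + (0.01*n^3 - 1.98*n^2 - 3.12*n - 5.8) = -3.17*n^3 - 8.81*n^2 - 2.61*n - 1.14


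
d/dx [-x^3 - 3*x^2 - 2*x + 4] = -3*x^2 - 6*x - 2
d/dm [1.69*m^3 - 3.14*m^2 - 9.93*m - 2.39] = 5.07*m^2 - 6.28*m - 9.93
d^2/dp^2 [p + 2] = 0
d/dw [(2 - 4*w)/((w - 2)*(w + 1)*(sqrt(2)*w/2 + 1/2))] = 4*(sqrt(2)*(w - 2)*(w + 1)*(2*w - 1) - 2*(w - 2)*(w + 1)*(sqrt(2)*w + 1) + (w - 2)*(2*w - 1)*(sqrt(2)*w + 1) + (w + 1)*(2*w - 1)*(sqrt(2)*w + 1))/((w - 2)^2*(w + 1)^2*(sqrt(2)*w + 1)^2)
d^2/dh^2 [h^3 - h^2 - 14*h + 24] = 6*h - 2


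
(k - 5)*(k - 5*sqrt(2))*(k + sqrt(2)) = k^3 - 4*sqrt(2)*k^2 - 5*k^2 - 10*k + 20*sqrt(2)*k + 50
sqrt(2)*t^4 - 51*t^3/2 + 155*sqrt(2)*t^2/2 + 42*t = t*(t - 7*sqrt(2))*(t - 6*sqrt(2))*(sqrt(2)*t + 1/2)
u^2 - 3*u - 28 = (u - 7)*(u + 4)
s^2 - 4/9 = (s - 2/3)*(s + 2/3)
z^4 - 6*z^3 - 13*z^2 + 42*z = z*(z - 7)*(z - 2)*(z + 3)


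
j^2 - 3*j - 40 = (j - 8)*(j + 5)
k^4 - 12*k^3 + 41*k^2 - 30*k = k*(k - 6)*(k - 5)*(k - 1)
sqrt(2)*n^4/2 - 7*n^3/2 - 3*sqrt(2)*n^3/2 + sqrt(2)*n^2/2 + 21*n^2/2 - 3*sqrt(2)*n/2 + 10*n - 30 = (n - 3)*(n - 5*sqrt(2)/2)*(n - 2*sqrt(2))*(sqrt(2)*n/2 + 1)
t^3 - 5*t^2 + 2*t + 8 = (t - 4)*(t - 2)*(t + 1)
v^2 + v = v*(v + 1)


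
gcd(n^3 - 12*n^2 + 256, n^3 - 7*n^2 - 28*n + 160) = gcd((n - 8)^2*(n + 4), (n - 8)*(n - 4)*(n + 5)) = n - 8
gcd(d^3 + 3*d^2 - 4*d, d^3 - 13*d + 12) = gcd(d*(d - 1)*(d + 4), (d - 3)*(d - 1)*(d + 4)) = d^2 + 3*d - 4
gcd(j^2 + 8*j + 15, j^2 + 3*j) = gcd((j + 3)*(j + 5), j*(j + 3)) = j + 3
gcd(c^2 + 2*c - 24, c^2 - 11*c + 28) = c - 4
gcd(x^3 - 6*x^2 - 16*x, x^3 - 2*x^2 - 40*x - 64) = x^2 - 6*x - 16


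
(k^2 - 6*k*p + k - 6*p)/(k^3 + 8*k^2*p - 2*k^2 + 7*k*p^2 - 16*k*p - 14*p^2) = (k^2 - 6*k*p + k - 6*p)/(k^3 + 8*k^2*p - 2*k^2 + 7*k*p^2 - 16*k*p - 14*p^2)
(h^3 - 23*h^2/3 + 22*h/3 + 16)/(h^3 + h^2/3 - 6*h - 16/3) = (h - 6)/(h + 2)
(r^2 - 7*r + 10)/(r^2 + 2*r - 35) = (r - 2)/(r + 7)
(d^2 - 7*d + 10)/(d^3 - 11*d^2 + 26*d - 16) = (d - 5)/(d^2 - 9*d + 8)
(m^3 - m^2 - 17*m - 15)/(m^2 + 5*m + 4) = (m^2 - 2*m - 15)/(m + 4)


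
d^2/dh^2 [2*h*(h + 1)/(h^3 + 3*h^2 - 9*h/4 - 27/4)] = 32*(8*h^6 + 24*h^5 + 126*h^4 + 522*h^3 + 810*h^2 + 486*h + 243)/(64*h^9 + 576*h^8 + 1296*h^7 - 2160*h^6 - 10692*h^5 - 2916*h^4 + 25515*h^3 + 19683*h^2 - 19683*h - 19683)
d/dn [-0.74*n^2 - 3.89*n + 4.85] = -1.48*n - 3.89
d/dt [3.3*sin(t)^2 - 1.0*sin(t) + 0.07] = (6.6*sin(t) - 1.0)*cos(t)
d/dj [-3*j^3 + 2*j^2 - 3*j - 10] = -9*j^2 + 4*j - 3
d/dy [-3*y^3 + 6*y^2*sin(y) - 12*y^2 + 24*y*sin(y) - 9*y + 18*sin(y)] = 6*y^2*cos(y) - 9*y^2 + 12*y*sin(y) + 24*y*cos(y) - 24*y + 24*sin(y) + 18*cos(y) - 9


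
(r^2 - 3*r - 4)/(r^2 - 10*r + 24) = (r + 1)/(r - 6)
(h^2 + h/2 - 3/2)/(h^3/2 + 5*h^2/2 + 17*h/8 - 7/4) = 4*(2*h^2 + h - 3)/(4*h^3 + 20*h^2 + 17*h - 14)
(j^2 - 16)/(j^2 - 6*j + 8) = (j + 4)/(j - 2)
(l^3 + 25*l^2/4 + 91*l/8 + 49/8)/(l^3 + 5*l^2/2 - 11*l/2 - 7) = (l + 7/4)/(l - 2)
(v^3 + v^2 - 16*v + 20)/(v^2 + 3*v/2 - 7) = 2*(v^2 + 3*v - 10)/(2*v + 7)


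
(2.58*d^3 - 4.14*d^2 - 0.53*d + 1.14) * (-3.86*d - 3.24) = -9.9588*d^4 + 7.6212*d^3 + 15.4594*d^2 - 2.6832*d - 3.6936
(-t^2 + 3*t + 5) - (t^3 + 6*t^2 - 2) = -t^3 - 7*t^2 + 3*t + 7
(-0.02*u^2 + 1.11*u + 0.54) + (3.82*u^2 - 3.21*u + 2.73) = 3.8*u^2 - 2.1*u + 3.27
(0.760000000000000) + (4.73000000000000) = 5.49000000000000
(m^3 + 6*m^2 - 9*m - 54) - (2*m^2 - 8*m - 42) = m^3 + 4*m^2 - m - 12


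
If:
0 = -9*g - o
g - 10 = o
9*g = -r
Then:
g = 1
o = -9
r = -9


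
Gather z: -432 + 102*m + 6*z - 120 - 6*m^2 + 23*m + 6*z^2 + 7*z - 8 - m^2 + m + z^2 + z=-7*m^2 + 126*m + 7*z^2 + 14*z - 560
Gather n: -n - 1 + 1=-n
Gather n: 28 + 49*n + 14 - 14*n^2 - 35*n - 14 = -14*n^2 + 14*n + 28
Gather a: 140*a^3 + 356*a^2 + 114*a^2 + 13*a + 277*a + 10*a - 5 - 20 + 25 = 140*a^3 + 470*a^2 + 300*a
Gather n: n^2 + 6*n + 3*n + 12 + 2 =n^2 + 9*n + 14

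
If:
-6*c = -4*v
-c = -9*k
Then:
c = 2*v/3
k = 2*v/27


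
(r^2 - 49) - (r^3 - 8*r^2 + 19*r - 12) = -r^3 + 9*r^2 - 19*r - 37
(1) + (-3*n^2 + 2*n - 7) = -3*n^2 + 2*n - 6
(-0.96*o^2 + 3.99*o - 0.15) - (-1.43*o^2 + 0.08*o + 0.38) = 0.47*o^2 + 3.91*o - 0.53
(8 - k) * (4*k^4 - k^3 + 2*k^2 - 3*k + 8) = -4*k^5 + 33*k^4 - 10*k^3 + 19*k^2 - 32*k + 64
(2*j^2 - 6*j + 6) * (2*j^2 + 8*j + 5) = 4*j^4 + 4*j^3 - 26*j^2 + 18*j + 30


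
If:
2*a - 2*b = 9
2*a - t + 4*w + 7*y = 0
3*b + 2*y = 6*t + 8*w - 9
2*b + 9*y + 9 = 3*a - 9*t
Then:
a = 81/110 - 216*y/55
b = -216*y/55 - 207/55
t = 9/110 - 79*y/55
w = -8*y/55 - 153/440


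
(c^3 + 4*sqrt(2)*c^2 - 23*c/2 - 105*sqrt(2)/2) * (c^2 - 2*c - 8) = c^5 - 2*c^4 + 4*sqrt(2)*c^4 - 39*c^3/2 - 8*sqrt(2)*c^3 - 169*sqrt(2)*c^2/2 + 23*c^2 + 92*c + 105*sqrt(2)*c + 420*sqrt(2)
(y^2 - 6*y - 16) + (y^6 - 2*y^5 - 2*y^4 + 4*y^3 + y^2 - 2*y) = y^6 - 2*y^5 - 2*y^4 + 4*y^3 + 2*y^2 - 8*y - 16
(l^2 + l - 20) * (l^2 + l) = l^4 + 2*l^3 - 19*l^2 - 20*l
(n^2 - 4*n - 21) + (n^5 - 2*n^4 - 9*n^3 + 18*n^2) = n^5 - 2*n^4 - 9*n^3 + 19*n^2 - 4*n - 21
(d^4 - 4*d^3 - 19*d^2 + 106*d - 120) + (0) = d^4 - 4*d^3 - 19*d^2 + 106*d - 120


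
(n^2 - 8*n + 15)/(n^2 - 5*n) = (n - 3)/n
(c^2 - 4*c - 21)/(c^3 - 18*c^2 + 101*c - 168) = (c + 3)/(c^2 - 11*c + 24)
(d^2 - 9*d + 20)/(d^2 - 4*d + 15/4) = 4*(d^2 - 9*d + 20)/(4*d^2 - 16*d + 15)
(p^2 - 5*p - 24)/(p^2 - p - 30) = (-p^2 + 5*p + 24)/(-p^2 + p + 30)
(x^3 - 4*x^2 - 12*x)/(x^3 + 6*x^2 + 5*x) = (x^2 - 4*x - 12)/(x^2 + 6*x + 5)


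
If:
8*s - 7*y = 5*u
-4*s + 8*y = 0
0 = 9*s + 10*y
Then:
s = 0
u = 0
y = 0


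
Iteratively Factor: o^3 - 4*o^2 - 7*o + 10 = (o - 1)*(o^2 - 3*o - 10) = (o - 1)*(o + 2)*(o - 5)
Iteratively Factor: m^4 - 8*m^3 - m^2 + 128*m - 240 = (m - 4)*(m^3 - 4*m^2 - 17*m + 60) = (m - 5)*(m - 4)*(m^2 + m - 12) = (m - 5)*(m - 4)*(m - 3)*(m + 4)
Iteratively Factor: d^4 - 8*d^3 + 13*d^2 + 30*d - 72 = (d - 3)*(d^3 - 5*d^2 - 2*d + 24) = (d - 4)*(d - 3)*(d^2 - d - 6) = (d - 4)*(d - 3)^2*(d + 2)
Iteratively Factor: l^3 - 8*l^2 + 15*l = (l - 3)*(l^2 - 5*l) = l*(l - 3)*(l - 5)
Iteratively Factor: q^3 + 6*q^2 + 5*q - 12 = (q - 1)*(q^2 + 7*q + 12) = (q - 1)*(q + 4)*(q + 3)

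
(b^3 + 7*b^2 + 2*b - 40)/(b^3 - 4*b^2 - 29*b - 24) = (-b^3 - 7*b^2 - 2*b + 40)/(-b^3 + 4*b^2 + 29*b + 24)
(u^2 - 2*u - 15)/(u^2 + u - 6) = (u - 5)/(u - 2)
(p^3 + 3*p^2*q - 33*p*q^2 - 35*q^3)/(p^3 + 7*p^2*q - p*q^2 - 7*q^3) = (p - 5*q)/(p - q)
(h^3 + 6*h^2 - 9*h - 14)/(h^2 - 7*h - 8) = (h^2 + 5*h - 14)/(h - 8)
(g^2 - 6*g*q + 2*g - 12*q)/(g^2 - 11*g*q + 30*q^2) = (-g - 2)/(-g + 5*q)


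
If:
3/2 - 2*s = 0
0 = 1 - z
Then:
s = 3/4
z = 1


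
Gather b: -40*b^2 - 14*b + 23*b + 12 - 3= -40*b^2 + 9*b + 9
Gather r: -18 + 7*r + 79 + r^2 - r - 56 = r^2 + 6*r + 5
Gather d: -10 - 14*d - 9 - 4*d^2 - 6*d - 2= -4*d^2 - 20*d - 21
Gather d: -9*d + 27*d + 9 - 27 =18*d - 18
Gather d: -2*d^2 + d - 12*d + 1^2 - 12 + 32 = -2*d^2 - 11*d + 21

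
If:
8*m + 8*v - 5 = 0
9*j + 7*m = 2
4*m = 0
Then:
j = 2/9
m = 0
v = 5/8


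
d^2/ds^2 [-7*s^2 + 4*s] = -14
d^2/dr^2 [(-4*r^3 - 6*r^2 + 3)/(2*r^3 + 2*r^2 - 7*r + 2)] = 2*(-8*r^6 - 168*r^5 - 84*r^4 + 150*r^2 - 210*r + 111)/(8*r^9 + 24*r^8 - 60*r^7 - 136*r^6 + 258*r^5 + 150*r^4 - 487*r^3 + 318*r^2 - 84*r + 8)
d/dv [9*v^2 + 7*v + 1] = 18*v + 7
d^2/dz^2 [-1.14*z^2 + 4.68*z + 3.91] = -2.28000000000000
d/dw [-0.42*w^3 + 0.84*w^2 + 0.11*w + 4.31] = -1.26*w^2 + 1.68*w + 0.11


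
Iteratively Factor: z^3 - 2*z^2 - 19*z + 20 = (z + 4)*(z^2 - 6*z + 5) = (z - 5)*(z + 4)*(z - 1)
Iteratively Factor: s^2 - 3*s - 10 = (s - 5)*(s + 2)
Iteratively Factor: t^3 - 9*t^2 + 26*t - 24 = (t - 3)*(t^2 - 6*t + 8) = (t - 4)*(t - 3)*(t - 2)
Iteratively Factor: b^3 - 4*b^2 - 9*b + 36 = (b - 3)*(b^2 - b - 12) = (b - 4)*(b - 3)*(b + 3)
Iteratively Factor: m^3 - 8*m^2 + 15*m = (m)*(m^2 - 8*m + 15) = m*(m - 3)*(m - 5)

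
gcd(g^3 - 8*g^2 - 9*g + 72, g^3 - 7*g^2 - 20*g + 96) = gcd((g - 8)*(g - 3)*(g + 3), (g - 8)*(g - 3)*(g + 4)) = g^2 - 11*g + 24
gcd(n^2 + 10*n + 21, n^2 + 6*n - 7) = n + 7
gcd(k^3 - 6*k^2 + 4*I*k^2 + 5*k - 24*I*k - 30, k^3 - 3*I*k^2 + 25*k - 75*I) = k + 5*I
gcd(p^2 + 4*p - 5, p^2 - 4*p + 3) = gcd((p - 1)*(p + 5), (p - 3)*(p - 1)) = p - 1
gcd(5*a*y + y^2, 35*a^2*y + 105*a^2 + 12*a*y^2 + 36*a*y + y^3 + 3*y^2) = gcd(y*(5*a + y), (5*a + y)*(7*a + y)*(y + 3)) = 5*a + y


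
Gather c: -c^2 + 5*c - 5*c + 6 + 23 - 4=25 - c^2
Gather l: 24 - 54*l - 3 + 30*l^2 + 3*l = 30*l^2 - 51*l + 21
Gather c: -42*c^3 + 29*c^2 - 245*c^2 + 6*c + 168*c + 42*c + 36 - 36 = -42*c^3 - 216*c^2 + 216*c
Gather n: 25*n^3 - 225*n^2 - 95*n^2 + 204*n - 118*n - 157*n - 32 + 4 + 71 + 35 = 25*n^3 - 320*n^2 - 71*n + 78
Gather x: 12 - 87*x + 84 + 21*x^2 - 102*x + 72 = 21*x^2 - 189*x + 168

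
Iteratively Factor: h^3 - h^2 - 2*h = (h)*(h^2 - h - 2) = h*(h + 1)*(h - 2)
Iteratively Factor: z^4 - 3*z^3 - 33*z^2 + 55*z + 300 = (z + 4)*(z^3 - 7*z^2 - 5*z + 75) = (z - 5)*(z + 4)*(z^2 - 2*z - 15) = (z - 5)^2*(z + 4)*(z + 3)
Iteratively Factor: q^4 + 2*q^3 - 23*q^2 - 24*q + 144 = (q - 3)*(q^3 + 5*q^2 - 8*q - 48) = (q - 3)^2*(q^2 + 8*q + 16) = (q - 3)^2*(q + 4)*(q + 4)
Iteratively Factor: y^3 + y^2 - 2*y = (y)*(y^2 + y - 2) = y*(y + 2)*(y - 1)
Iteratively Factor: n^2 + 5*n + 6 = (n + 2)*(n + 3)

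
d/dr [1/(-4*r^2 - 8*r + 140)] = (r + 1)/(2*(r^2 + 2*r - 35)^2)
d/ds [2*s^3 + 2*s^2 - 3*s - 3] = 6*s^2 + 4*s - 3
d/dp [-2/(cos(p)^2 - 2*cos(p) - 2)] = 4*(1 - cos(p))*sin(p)/(sin(p)^2 + 2*cos(p) + 1)^2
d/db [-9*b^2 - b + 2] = -18*b - 1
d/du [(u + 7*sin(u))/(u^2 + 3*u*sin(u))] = (4*u^2*cos(u) - u^2 - 14*u*sin(u) - 21*sin(u)^2)/(u^2*(u + 3*sin(u))^2)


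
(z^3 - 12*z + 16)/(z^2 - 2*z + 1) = (z^3 - 12*z + 16)/(z^2 - 2*z + 1)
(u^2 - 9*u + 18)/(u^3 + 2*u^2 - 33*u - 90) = (u - 3)/(u^2 + 8*u + 15)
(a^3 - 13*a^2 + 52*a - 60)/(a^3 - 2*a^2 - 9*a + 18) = (a^2 - 11*a + 30)/(a^2 - 9)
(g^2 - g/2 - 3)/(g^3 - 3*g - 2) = (g + 3/2)/(g^2 + 2*g + 1)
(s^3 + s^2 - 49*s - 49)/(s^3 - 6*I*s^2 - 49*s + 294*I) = (s + 1)/(s - 6*I)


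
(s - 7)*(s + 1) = s^2 - 6*s - 7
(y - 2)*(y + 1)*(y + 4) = y^3 + 3*y^2 - 6*y - 8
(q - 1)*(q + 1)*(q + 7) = q^3 + 7*q^2 - q - 7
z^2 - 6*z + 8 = (z - 4)*(z - 2)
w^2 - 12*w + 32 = (w - 8)*(w - 4)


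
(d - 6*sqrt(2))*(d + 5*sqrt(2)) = d^2 - sqrt(2)*d - 60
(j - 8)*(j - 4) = j^2 - 12*j + 32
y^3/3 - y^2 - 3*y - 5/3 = (y/3 + 1/3)*(y - 5)*(y + 1)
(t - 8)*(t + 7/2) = t^2 - 9*t/2 - 28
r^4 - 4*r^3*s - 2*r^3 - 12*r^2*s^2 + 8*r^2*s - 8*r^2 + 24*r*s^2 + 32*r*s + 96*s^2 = (r - 4)*(r + 2)*(r - 6*s)*(r + 2*s)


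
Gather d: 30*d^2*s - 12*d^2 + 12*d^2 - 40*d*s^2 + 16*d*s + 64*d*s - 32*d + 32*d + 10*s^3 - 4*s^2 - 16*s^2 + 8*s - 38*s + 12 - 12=30*d^2*s + d*(-40*s^2 + 80*s) + 10*s^3 - 20*s^2 - 30*s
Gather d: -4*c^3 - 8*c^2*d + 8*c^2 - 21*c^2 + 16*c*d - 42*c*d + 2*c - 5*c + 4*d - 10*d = -4*c^3 - 13*c^2 - 3*c + d*(-8*c^2 - 26*c - 6)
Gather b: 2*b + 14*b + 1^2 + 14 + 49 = 16*b + 64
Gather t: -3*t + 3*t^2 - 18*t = 3*t^2 - 21*t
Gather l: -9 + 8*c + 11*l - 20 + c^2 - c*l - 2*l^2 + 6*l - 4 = c^2 + 8*c - 2*l^2 + l*(17 - c) - 33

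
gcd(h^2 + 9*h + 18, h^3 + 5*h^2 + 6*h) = h + 3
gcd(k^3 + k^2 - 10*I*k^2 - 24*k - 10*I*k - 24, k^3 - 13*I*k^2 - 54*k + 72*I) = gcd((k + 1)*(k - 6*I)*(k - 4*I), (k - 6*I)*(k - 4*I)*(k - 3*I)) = k^2 - 10*I*k - 24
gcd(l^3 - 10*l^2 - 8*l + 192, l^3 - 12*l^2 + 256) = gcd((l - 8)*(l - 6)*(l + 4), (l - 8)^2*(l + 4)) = l^2 - 4*l - 32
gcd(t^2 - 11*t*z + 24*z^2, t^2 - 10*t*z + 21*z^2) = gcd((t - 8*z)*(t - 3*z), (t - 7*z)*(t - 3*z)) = -t + 3*z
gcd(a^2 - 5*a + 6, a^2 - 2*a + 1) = 1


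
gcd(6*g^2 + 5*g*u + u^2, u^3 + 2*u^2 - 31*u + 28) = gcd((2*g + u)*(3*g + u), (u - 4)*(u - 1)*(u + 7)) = 1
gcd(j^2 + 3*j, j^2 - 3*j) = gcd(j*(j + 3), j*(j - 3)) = j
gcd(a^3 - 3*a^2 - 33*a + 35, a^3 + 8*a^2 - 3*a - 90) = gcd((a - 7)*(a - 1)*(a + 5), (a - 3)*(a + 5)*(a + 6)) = a + 5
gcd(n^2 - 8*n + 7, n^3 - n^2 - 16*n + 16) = n - 1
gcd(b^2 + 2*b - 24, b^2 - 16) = b - 4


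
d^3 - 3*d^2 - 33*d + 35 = (d - 7)*(d - 1)*(d + 5)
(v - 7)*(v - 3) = v^2 - 10*v + 21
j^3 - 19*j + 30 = (j - 3)*(j - 2)*(j + 5)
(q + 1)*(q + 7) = q^2 + 8*q + 7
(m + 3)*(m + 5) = m^2 + 8*m + 15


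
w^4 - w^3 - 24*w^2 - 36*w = w*(w - 6)*(w + 2)*(w + 3)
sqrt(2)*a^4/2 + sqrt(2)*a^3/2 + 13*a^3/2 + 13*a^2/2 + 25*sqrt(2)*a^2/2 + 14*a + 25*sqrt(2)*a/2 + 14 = (a + sqrt(2))*(a + 2*sqrt(2))*(a + 7*sqrt(2)/2)*(sqrt(2)*a/2 + sqrt(2)/2)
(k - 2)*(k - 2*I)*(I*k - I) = I*k^3 + 2*k^2 - 3*I*k^2 - 6*k + 2*I*k + 4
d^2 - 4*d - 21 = (d - 7)*(d + 3)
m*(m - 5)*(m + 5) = m^3 - 25*m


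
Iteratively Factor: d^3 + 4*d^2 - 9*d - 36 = (d - 3)*(d^2 + 7*d + 12) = (d - 3)*(d + 4)*(d + 3)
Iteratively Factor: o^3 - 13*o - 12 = (o + 3)*(o^2 - 3*o - 4) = (o - 4)*(o + 3)*(o + 1)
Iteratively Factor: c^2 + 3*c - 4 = (c - 1)*(c + 4)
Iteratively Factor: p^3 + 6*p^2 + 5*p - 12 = (p + 3)*(p^2 + 3*p - 4) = (p - 1)*(p + 3)*(p + 4)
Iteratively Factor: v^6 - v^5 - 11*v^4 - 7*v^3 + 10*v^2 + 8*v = (v + 1)*(v^5 - 2*v^4 - 9*v^3 + 2*v^2 + 8*v) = (v + 1)^2*(v^4 - 3*v^3 - 6*v^2 + 8*v) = v*(v + 1)^2*(v^3 - 3*v^2 - 6*v + 8) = v*(v - 4)*(v + 1)^2*(v^2 + v - 2) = v*(v - 4)*(v - 1)*(v + 1)^2*(v + 2)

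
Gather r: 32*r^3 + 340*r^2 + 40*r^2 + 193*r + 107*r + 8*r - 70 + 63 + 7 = 32*r^3 + 380*r^2 + 308*r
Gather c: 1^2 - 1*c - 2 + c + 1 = 0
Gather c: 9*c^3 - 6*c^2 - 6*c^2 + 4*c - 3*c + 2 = 9*c^3 - 12*c^2 + c + 2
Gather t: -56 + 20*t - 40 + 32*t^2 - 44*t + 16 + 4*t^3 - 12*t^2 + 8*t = 4*t^3 + 20*t^2 - 16*t - 80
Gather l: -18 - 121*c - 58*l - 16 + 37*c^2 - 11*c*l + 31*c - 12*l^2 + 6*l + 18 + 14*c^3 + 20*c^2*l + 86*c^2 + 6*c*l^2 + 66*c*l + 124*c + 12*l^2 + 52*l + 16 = 14*c^3 + 123*c^2 + 6*c*l^2 + 34*c + l*(20*c^2 + 55*c)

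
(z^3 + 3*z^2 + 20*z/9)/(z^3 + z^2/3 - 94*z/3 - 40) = z*(3*z + 5)/(3*(z^2 - z - 30))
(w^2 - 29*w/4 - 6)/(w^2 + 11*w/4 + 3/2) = (w - 8)/(w + 2)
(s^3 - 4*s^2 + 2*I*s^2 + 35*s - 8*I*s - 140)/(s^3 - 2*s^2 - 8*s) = (s^2 + 2*I*s + 35)/(s*(s + 2))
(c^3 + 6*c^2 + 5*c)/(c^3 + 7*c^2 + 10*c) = (c + 1)/(c + 2)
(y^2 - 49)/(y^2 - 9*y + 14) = (y + 7)/(y - 2)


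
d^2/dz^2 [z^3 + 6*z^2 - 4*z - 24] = 6*z + 12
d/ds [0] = 0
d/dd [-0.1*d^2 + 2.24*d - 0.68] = 2.24 - 0.2*d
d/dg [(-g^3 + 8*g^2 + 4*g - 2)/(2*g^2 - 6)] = (-g^4 + 5*g^2 - 44*g - 12)/(2*(g^4 - 6*g^2 + 9))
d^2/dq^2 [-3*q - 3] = 0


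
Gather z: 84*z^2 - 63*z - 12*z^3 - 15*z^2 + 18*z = -12*z^3 + 69*z^2 - 45*z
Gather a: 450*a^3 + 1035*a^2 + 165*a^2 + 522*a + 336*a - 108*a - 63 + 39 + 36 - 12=450*a^3 + 1200*a^2 + 750*a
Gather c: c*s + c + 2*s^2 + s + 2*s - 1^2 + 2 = c*(s + 1) + 2*s^2 + 3*s + 1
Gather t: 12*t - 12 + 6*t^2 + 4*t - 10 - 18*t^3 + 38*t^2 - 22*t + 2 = -18*t^3 + 44*t^2 - 6*t - 20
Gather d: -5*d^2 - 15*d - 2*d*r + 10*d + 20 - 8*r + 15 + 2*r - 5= -5*d^2 + d*(-2*r - 5) - 6*r + 30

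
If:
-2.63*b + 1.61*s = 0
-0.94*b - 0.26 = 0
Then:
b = -0.28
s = -0.45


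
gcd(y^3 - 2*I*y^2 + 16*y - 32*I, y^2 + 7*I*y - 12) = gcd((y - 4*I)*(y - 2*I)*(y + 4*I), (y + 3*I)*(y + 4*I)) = y + 4*I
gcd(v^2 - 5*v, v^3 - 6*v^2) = v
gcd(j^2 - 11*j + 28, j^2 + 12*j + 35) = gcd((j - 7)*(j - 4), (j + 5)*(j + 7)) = 1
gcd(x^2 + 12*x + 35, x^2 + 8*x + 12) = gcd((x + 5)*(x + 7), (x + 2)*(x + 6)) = 1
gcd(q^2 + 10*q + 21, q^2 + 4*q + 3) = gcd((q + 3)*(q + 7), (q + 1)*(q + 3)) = q + 3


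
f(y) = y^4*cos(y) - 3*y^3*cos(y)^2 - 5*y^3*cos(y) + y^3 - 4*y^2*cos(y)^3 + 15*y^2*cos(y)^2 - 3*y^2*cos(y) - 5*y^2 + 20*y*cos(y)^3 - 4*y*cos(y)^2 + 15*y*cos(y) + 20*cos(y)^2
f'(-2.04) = -70.36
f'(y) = -y^4*sin(y) + 6*y^3*sin(y)*cos(y) + 5*y^3*sin(y) + 4*y^3*cos(y) + 12*y^2*sin(y)*cos(y)^2 - 30*y^2*sin(y)*cos(y) + 3*y^2*sin(y) - 9*y^2*cos(y)^2 - 15*y^2*cos(y) + 3*y^2 - 60*y*sin(y)*cos(y)^2 + 8*y*sin(y)*cos(y) - 15*y*sin(y) - 8*y*cos(y)^3 + 30*y*cos(y)^2 - 6*y*cos(y) - 10*y - 40*sin(y)*cos(y) + 20*cos(y)^3 - 4*cos(y)^2 + 15*cos(y)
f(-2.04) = -7.80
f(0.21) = 25.39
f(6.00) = 101.61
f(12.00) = 8627.41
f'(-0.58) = 20.73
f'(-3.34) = 241.32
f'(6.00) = 154.38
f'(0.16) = 22.52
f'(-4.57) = -390.43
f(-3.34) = 89.57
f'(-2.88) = -106.18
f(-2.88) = 112.78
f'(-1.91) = -36.27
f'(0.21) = 18.72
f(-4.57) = -297.52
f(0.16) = 24.36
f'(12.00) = 6765.06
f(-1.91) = -14.68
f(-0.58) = 2.89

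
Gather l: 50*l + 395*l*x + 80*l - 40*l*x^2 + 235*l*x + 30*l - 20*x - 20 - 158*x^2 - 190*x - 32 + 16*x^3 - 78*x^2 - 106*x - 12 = l*(-40*x^2 + 630*x + 160) + 16*x^3 - 236*x^2 - 316*x - 64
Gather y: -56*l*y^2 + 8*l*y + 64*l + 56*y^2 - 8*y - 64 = 64*l + y^2*(56 - 56*l) + y*(8*l - 8) - 64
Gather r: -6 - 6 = -12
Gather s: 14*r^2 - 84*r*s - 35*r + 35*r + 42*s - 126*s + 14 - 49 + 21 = 14*r^2 + s*(-84*r - 84) - 14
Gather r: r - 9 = r - 9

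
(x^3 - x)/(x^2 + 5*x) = (x^2 - 1)/(x + 5)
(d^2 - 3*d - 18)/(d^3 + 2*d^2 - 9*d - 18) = (d - 6)/(d^2 - d - 6)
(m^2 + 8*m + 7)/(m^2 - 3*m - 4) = (m + 7)/(m - 4)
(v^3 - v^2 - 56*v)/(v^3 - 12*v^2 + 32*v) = (v + 7)/(v - 4)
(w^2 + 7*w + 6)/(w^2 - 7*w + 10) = (w^2 + 7*w + 6)/(w^2 - 7*w + 10)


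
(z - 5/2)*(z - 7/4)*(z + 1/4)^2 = z^4 - 15*z^3/4 + 37*z^2/16 + 123*z/64 + 35/128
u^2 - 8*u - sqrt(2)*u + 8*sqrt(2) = (u - 8)*(u - sqrt(2))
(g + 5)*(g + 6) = g^2 + 11*g + 30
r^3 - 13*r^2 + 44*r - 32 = (r - 8)*(r - 4)*(r - 1)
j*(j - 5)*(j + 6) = j^3 + j^2 - 30*j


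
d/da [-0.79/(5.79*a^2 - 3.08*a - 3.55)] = (9.1482*a - 2.4332)/(-5.79*a^2 + 3.08*a + 3.55)^2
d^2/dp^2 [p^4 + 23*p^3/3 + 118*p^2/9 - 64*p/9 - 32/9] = 12*p^2 + 46*p + 236/9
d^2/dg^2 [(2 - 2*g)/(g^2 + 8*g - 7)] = 4*(-4*(g - 1)*(g + 4)^2 + (3*g + 7)*(g^2 + 8*g - 7))/(g^2 + 8*g - 7)^3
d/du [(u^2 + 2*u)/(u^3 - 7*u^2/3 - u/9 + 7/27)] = 27*(-27*u^4 - 108*u^3 + 123*u^2 + 14*u + 14)/(729*u^6 - 3402*u^5 + 3807*u^4 + 756*u^3 - 873*u^2 - 42*u + 49)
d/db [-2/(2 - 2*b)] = -1/(b - 1)^2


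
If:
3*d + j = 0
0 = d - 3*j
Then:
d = 0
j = 0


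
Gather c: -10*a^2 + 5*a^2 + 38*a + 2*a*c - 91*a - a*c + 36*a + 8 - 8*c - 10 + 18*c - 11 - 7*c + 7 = -5*a^2 - 17*a + c*(a + 3) - 6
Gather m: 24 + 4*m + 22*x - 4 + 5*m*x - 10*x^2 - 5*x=m*(5*x + 4) - 10*x^2 + 17*x + 20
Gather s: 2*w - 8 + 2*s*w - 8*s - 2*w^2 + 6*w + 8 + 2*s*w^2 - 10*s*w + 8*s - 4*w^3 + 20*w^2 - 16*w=s*(2*w^2 - 8*w) - 4*w^3 + 18*w^2 - 8*w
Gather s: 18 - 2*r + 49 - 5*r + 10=77 - 7*r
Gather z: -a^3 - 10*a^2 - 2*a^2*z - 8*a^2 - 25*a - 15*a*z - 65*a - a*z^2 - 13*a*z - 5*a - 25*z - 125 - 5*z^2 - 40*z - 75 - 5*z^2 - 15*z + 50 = -a^3 - 18*a^2 - 95*a + z^2*(-a - 10) + z*(-2*a^2 - 28*a - 80) - 150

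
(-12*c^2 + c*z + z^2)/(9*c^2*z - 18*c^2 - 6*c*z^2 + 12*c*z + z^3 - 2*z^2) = (4*c + z)/(-3*c*z + 6*c + z^2 - 2*z)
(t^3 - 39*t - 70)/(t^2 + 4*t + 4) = (t^2 - 2*t - 35)/(t + 2)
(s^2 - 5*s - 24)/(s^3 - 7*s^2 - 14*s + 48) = 1/(s - 2)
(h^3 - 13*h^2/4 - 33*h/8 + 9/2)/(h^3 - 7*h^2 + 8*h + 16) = (8*h^2 + 6*h - 9)/(8*(h^2 - 3*h - 4))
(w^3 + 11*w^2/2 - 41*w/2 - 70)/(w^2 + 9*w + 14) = (w^2 - 3*w/2 - 10)/(w + 2)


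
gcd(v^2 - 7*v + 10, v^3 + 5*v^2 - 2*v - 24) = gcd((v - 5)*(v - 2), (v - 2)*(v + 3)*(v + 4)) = v - 2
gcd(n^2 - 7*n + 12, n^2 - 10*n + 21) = n - 3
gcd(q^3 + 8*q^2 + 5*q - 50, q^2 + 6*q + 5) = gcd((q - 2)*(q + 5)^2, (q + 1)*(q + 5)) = q + 5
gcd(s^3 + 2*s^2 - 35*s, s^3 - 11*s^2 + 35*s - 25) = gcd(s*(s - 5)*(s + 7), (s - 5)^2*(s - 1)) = s - 5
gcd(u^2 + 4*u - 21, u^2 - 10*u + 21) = u - 3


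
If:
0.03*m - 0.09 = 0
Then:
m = 3.00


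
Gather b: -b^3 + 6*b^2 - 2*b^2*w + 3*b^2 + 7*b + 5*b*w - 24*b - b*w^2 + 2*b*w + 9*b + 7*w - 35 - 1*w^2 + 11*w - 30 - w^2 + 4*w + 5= -b^3 + b^2*(9 - 2*w) + b*(-w^2 + 7*w - 8) - 2*w^2 + 22*w - 60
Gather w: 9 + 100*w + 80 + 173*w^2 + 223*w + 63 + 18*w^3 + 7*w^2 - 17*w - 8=18*w^3 + 180*w^2 + 306*w + 144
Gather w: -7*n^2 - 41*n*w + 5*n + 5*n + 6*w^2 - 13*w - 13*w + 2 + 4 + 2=-7*n^2 + 10*n + 6*w^2 + w*(-41*n - 26) + 8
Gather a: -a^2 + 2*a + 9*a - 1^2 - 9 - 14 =-a^2 + 11*a - 24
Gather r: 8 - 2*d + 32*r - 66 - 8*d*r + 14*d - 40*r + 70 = 12*d + r*(-8*d - 8) + 12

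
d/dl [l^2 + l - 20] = 2*l + 1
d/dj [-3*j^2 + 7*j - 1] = 7 - 6*j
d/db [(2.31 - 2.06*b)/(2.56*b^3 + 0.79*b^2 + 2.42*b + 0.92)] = (10.5472*b^3 - 16.1134*b^2 - 3.6498*b - 7.4854)/(6.5536*b^6 + 4.0448*b^5 + 13.0145*b^4 + 8.534*b^3 + 7.31*b^2 + 4.4528*b + 0.8464)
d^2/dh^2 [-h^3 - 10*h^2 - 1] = -6*h - 20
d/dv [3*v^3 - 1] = 9*v^2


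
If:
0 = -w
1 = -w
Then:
No Solution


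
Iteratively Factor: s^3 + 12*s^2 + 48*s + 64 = (s + 4)*(s^2 + 8*s + 16) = (s + 4)^2*(s + 4)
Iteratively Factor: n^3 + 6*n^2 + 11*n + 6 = (n + 3)*(n^2 + 3*n + 2) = (n + 2)*(n + 3)*(n + 1)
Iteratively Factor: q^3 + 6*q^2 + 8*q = (q + 2)*(q^2 + 4*q) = q*(q + 2)*(q + 4)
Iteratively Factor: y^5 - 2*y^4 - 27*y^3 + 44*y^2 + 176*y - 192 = (y - 1)*(y^4 - y^3 - 28*y^2 + 16*y + 192) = (y - 4)*(y - 1)*(y^3 + 3*y^2 - 16*y - 48) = (y - 4)*(y - 1)*(y + 3)*(y^2 - 16) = (y - 4)^2*(y - 1)*(y + 3)*(y + 4)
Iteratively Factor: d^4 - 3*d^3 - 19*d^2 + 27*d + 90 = (d + 3)*(d^3 - 6*d^2 - d + 30) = (d - 5)*(d + 3)*(d^2 - d - 6) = (d - 5)*(d - 3)*(d + 3)*(d + 2)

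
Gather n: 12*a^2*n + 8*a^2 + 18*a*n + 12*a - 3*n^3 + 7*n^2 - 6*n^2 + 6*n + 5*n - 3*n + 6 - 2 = 8*a^2 + 12*a - 3*n^3 + n^2 + n*(12*a^2 + 18*a + 8) + 4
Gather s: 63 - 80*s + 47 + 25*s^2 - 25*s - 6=25*s^2 - 105*s + 104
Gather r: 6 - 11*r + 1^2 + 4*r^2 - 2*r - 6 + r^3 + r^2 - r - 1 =r^3 + 5*r^2 - 14*r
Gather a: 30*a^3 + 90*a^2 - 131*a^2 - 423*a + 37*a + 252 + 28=30*a^3 - 41*a^2 - 386*a + 280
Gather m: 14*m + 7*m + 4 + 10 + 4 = 21*m + 18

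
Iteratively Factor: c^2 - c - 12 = (c - 4)*(c + 3)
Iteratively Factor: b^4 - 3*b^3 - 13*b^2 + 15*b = (b + 3)*(b^3 - 6*b^2 + 5*b) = (b - 1)*(b + 3)*(b^2 - 5*b) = (b - 5)*(b - 1)*(b + 3)*(b)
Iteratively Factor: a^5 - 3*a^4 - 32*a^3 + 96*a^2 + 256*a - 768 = (a + 4)*(a^4 - 7*a^3 - 4*a^2 + 112*a - 192) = (a - 4)*(a + 4)*(a^3 - 3*a^2 - 16*a + 48) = (a - 4)*(a - 3)*(a + 4)*(a^2 - 16) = (a - 4)*(a - 3)*(a + 4)^2*(a - 4)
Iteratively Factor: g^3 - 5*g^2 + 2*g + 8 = (g + 1)*(g^2 - 6*g + 8) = (g - 4)*(g + 1)*(g - 2)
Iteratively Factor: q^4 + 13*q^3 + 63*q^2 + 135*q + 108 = (q + 3)*(q^3 + 10*q^2 + 33*q + 36) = (q + 3)*(q + 4)*(q^2 + 6*q + 9) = (q + 3)^2*(q + 4)*(q + 3)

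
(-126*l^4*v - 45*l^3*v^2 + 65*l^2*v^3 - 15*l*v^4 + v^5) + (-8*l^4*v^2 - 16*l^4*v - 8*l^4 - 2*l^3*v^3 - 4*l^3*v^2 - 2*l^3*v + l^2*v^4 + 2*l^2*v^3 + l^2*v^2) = -8*l^4*v^2 - 142*l^4*v - 8*l^4 - 2*l^3*v^3 - 49*l^3*v^2 - 2*l^3*v + l^2*v^4 + 67*l^2*v^3 + l^2*v^2 - 15*l*v^4 + v^5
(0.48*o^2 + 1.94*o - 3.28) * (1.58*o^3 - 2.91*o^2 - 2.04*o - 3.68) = 0.7584*o^5 + 1.6684*o^4 - 11.807*o^3 + 3.8208*o^2 - 0.448*o + 12.0704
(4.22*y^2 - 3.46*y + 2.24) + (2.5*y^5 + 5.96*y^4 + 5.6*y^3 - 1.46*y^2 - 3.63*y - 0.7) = 2.5*y^5 + 5.96*y^4 + 5.6*y^3 + 2.76*y^2 - 7.09*y + 1.54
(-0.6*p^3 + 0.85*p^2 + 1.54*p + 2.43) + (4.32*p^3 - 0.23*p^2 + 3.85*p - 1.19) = 3.72*p^3 + 0.62*p^2 + 5.39*p + 1.24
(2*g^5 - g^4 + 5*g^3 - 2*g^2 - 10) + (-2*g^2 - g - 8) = 2*g^5 - g^4 + 5*g^3 - 4*g^2 - g - 18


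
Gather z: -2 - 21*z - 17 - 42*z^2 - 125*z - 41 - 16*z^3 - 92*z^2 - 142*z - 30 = -16*z^3 - 134*z^2 - 288*z - 90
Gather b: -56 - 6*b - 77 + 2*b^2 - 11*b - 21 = 2*b^2 - 17*b - 154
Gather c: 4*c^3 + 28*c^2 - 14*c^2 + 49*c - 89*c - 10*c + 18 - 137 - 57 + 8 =4*c^3 + 14*c^2 - 50*c - 168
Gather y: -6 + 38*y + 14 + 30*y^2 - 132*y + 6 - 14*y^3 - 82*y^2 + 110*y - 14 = -14*y^3 - 52*y^2 + 16*y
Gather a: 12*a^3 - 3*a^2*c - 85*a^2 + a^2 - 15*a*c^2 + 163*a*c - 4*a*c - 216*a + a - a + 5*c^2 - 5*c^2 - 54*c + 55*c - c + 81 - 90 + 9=12*a^3 + a^2*(-3*c - 84) + a*(-15*c^2 + 159*c - 216)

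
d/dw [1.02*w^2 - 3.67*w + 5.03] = 2.04*w - 3.67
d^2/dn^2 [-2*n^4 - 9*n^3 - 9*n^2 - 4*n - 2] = -24*n^2 - 54*n - 18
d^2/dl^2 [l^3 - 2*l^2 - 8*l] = 6*l - 4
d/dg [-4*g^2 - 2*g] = -8*g - 2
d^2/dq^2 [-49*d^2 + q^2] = 2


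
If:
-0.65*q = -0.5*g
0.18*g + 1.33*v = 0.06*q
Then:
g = -9.9367816091954*v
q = -7.64367816091954*v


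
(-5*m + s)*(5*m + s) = -25*m^2 + s^2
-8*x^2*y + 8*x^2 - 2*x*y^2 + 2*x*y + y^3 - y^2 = (-4*x + y)*(2*x + y)*(y - 1)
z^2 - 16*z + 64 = (z - 8)^2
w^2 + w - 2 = (w - 1)*(w + 2)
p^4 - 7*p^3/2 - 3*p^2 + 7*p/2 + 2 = (p - 4)*(p - 1)*(p + 1/2)*(p + 1)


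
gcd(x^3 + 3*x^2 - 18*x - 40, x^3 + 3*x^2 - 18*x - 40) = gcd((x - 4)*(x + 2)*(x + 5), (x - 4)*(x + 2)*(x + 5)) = x^3 + 3*x^2 - 18*x - 40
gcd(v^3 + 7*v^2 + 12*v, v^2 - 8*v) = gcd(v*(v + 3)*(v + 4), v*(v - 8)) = v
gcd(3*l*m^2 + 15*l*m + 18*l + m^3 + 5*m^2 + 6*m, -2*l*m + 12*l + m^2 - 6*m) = 1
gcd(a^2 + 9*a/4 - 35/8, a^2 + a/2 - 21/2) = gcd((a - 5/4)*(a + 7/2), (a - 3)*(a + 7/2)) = a + 7/2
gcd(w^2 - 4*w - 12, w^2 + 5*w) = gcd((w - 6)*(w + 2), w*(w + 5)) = 1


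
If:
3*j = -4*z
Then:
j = -4*z/3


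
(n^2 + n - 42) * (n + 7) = n^3 + 8*n^2 - 35*n - 294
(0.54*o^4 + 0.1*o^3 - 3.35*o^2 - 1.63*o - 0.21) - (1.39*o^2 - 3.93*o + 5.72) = 0.54*o^4 + 0.1*o^3 - 4.74*o^2 + 2.3*o - 5.93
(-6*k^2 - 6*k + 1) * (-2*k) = 12*k^3 + 12*k^2 - 2*k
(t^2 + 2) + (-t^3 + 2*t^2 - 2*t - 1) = -t^3 + 3*t^2 - 2*t + 1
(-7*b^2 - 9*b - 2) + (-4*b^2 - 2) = -11*b^2 - 9*b - 4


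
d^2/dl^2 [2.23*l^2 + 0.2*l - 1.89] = 4.46000000000000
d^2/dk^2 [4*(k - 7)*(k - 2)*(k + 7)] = 24*k - 16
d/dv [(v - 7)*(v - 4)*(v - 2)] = 3*v^2 - 26*v + 50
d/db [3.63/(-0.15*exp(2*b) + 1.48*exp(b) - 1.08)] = (1.089*exp(b) - 5.3724)*exp(b)/(0.15*exp(2*b) - 1.48*exp(b) + 1.08)^2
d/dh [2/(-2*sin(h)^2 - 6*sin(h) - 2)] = (2*sin(h) + 3)*cos(h)/(sin(h)^2 + 3*sin(h) + 1)^2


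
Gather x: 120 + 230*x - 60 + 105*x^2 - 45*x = 105*x^2 + 185*x + 60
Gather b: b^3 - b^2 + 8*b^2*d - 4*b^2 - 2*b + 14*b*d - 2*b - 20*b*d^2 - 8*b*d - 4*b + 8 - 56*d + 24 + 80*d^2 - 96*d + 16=b^3 + b^2*(8*d - 5) + b*(-20*d^2 + 6*d - 8) + 80*d^2 - 152*d + 48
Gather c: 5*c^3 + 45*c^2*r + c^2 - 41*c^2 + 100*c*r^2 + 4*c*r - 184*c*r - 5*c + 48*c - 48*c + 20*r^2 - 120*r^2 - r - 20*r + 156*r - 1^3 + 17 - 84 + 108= 5*c^3 + c^2*(45*r - 40) + c*(100*r^2 - 180*r - 5) - 100*r^2 + 135*r + 40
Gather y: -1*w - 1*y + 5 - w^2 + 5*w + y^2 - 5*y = -w^2 + 4*w + y^2 - 6*y + 5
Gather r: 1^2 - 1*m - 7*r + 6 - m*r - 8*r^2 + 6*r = -m - 8*r^2 + r*(-m - 1) + 7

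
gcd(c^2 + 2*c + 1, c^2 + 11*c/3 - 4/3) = 1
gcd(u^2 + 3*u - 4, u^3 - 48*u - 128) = u + 4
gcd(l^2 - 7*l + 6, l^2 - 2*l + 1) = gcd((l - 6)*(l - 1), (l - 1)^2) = l - 1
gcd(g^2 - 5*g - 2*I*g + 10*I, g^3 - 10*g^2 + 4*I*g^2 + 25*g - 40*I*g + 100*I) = g - 5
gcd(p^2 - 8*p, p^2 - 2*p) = p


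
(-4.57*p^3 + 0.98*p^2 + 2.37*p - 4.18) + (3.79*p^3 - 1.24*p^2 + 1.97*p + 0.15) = -0.78*p^3 - 0.26*p^2 + 4.34*p - 4.03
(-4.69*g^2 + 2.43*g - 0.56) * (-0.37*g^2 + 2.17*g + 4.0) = 1.7353*g^4 - 11.0764*g^3 - 13.2797*g^2 + 8.5048*g - 2.24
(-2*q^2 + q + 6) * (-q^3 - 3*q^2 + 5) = 2*q^5 + 5*q^4 - 9*q^3 - 28*q^2 + 5*q + 30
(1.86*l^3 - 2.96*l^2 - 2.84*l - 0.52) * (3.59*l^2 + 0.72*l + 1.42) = 6.6774*l^5 - 9.2872*l^4 - 9.6856*l^3 - 8.1148*l^2 - 4.4072*l - 0.7384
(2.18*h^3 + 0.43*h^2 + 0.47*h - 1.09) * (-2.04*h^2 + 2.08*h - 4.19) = -4.4472*h^5 + 3.6572*h^4 - 9.1986*h^3 + 1.3995*h^2 - 4.2365*h + 4.5671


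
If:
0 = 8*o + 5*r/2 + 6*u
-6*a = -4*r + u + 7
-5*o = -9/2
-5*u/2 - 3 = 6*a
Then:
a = 145/486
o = 9/10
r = 232/135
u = -776/405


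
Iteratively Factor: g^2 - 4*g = (g)*(g - 4)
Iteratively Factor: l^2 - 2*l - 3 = (l + 1)*(l - 3)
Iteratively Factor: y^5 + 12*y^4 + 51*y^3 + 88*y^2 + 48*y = (y + 4)*(y^4 + 8*y^3 + 19*y^2 + 12*y) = (y + 1)*(y + 4)*(y^3 + 7*y^2 + 12*y) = y*(y + 1)*(y + 4)*(y^2 + 7*y + 12) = y*(y + 1)*(y + 3)*(y + 4)*(y + 4)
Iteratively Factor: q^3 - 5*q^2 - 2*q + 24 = (q - 4)*(q^2 - q - 6) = (q - 4)*(q - 3)*(q + 2)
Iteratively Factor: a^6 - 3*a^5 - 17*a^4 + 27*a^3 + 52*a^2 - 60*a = (a + 3)*(a^5 - 6*a^4 + a^3 + 24*a^2 - 20*a) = (a - 1)*(a + 3)*(a^4 - 5*a^3 - 4*a^2 + 20*a) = (a - 5)*(a - 1)*(a + 3)*(a^3 - 4*a) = (a - 5)*(a - 2)*(a - 1)*(a + 3)*(a^2 + 2*a) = (a - 5)*(a - 2)*(a - 1)*(a + 2)*(a + 3)*(a)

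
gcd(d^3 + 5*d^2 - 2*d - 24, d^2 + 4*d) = d + 4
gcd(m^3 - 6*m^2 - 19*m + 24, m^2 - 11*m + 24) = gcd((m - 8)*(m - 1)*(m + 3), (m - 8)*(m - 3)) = m - 8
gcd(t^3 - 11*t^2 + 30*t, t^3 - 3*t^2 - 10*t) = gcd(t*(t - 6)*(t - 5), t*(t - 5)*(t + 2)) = t^2 - 5*t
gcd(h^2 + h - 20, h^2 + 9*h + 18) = 1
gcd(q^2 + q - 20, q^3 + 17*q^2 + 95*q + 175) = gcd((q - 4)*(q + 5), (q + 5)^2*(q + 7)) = q + 5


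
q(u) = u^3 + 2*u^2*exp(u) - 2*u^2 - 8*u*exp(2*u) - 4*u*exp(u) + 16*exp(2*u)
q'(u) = 2*u^2*exp(u) + 3*u^2 - 16*u*exp(2*u) - 4*u + 24*exp(2*u) - 4*exp(u)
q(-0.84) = 4.29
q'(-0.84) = 11.34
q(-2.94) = -41.05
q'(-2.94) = 38.59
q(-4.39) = -122.45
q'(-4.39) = 75.82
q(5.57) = -1956426.80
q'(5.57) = -4469617.23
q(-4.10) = -101.70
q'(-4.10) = 67.35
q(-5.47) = -223.16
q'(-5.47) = 111.88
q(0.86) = 45.45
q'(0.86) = 50.01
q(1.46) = 72.16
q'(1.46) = 13.55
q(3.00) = -3097.92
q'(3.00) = -9386.09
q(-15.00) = -3825.00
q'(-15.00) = 735.00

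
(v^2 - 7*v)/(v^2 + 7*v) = (v - 7)/(v + 7)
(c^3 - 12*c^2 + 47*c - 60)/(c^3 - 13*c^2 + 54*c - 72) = (c - 5)/(c - 6)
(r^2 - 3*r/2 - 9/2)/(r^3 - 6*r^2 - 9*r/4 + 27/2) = 2*(r - 3)/(2*r^2 - 15*r + 18)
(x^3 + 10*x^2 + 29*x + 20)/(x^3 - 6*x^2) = (x^3 + 10*x^2 + 29*x + 20)/(x^2*(x - 6))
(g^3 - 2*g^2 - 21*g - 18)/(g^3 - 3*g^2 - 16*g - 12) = (g + 3)/(g + 2)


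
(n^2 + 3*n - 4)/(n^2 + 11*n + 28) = (n - 1)/(n + 7)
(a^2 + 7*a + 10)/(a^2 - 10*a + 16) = (a^2 + 7*a + 10)/(a^2 - 10*a + 16)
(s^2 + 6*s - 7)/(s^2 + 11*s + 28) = (s - 1)/(s + 4)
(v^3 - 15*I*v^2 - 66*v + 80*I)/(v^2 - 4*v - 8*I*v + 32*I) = (v^2 - 7*I*v - 10)/(v - 4)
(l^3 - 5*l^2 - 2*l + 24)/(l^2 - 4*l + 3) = (l^2 - 2*l - 8)/(l - 1)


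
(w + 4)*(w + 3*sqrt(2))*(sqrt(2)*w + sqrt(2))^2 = 2*w^4 + 6*sqrt(2)*w^3 + 12*w^3 + 18*w^2 + 36*sqrt(2)*w^2 + 8*w + 54*sqrt(2)*w + 24*sqrt(2)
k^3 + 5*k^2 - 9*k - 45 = (k - 3)*(k + 3)*(k + 5)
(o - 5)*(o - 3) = o^2 - 8*o + 15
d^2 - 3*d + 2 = (d - 2)*(d - 1)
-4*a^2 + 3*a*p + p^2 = (-a + p)*(4*a + p)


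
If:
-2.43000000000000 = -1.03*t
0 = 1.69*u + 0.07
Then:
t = 2.36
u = -0.04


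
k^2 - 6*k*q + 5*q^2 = (k - 5*q)*(k - q)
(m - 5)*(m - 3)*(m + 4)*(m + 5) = m^4 + m^3 - 37*m^2 - 25*m + 300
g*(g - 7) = g^2 - 7*g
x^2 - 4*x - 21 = (x - 7)*(x + 3)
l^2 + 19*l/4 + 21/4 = (l + 7/4)*(l + 3)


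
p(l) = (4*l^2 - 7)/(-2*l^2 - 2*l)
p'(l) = 8*l/(-2*l^2 - 2*l) + (4*l + 2)*(4*l^2 - 7)/(-2*l^2 - 2*l)^2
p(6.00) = -1.63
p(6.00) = -1.63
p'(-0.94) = 412.71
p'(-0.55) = -4.16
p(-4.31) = -2.36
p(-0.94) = -30.72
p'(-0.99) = 14996.43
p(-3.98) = -2.38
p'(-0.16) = -134.59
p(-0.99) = -155.54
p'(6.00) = -0.07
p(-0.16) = -25.66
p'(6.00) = -0.07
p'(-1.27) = 18.41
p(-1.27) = 0.80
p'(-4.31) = -0.05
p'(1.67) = -1.04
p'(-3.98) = -0.05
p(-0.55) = -11.70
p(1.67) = -0.47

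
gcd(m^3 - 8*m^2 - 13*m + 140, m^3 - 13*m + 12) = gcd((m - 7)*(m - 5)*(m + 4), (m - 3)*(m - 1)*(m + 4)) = m + 4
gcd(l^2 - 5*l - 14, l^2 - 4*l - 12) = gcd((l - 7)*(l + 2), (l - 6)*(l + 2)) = l + 2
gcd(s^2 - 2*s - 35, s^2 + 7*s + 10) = s + 5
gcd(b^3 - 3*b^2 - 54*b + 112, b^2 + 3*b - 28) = b + 7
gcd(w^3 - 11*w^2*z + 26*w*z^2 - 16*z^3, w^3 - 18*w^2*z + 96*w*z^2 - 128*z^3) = w^2 - 10*w*z + 16*z^2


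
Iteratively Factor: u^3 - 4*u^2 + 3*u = (u - 3)*(u^2 - u) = (u - 3)*(u - 1)*(u)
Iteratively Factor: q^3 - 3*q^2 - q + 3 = (q + 1)*(q^2 - 4*q + 3) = (q - 3)*(q + 1)*(q - 1)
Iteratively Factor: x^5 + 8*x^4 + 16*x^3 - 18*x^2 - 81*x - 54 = (x + 3)*(x^4 + 5*x^3 + x^2 - 21*x - 18) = (x + 1)*(x + 3)*(x^3 + 4*x^2 - 3*x - 18) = (x + 1)*(x + 3)^2*(x^2 + x - 6) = (x - 2)*(x + 1)*(x + 3)^2*(x + 3)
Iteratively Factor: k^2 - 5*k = (k - 5)*(k)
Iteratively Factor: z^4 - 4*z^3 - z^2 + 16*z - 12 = (z - 3)*(z^3 - z^2 - 4*z + 4) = (z - 3)*(z - 2)*(z^2 + z - 2) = (z - 3)*(z - 2)*(z - 1)*(z + 2)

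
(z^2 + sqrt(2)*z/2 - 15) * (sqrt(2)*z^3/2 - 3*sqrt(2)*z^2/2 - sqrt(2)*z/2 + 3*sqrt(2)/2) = sqrt(2)*z^5/2 - 3*sqrt(2)*z^4/2 + z^4/2 - 8*sqrt(2)*z^3 - 3*z^3/2 - z^2/2 + 24*sqrt(2)*z^2 + 3*z/2 + 15*sqrt(2)*z/2 - 45*sqrt(2)/2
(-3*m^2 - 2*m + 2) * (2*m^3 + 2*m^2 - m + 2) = -6*m^5 - 10*m^4 + 3*m^3 - 6*m + 4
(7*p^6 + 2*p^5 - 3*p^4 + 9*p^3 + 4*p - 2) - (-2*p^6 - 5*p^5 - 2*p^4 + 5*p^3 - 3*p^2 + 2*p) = 9*p^6 + 7*p^5 - p^4 + 4*p^3 + 3*p^2 + 2*p - 2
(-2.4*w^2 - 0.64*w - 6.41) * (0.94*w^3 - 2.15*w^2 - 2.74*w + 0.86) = -2.256*w^5 + 4.5584*w^4 + 1.9266*w^3 + 13.4711*w^2 + 17.013*w - 5.5126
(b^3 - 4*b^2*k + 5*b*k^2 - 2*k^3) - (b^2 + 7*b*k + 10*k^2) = b^3 - 4*b^2*k - b^2 + 5*b*k^2 - 7*b*k - 2*k^3 - 10*k^2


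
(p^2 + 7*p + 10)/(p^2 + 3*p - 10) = (p + 2)/(p - 2)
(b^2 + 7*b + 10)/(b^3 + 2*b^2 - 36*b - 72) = (b + 5)/(b^2 - 36)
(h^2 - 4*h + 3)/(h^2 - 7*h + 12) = (h - 1)/(h - 4)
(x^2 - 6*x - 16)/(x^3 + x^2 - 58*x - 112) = 1/(x + 7)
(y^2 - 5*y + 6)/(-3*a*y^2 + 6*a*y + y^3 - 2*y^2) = (y - 3)/(y*(-3*a + y))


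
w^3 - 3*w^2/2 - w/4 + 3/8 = (w - 3/2)*(w - 1/2)*(w + 1/2)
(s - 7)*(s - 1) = s^2 - 8*s + 7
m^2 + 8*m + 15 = (m + 3)*(m + 5)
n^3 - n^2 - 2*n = n*(n - 2)*(n + 1)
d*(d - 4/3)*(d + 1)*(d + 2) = d^4 + 5*d^3/3 - 2*d^2 - 8*d/3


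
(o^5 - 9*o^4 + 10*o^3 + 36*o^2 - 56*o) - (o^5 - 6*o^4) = -3*o^4 + 10*o^3 + 36*o^2 - 56*o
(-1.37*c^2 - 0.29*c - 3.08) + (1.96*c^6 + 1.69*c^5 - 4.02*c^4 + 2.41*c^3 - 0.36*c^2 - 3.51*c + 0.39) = 1.96*c^6 + 1.69*c^5 - 4.02*c^4 + 2.41*c^3 - 1.73*c^2 - 3.8*c - 2.69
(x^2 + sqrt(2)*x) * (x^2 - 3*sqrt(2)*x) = x^4 - 2*sqrt(2)*x^3 - 6*x^2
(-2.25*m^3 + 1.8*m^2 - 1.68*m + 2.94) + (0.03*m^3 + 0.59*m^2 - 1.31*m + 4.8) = -2.22*m^3 + 2.39*m^2 - 2.99*m + 7.74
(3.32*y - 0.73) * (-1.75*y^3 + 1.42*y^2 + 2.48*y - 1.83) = -5.81*y^4 + 5.9919*y^3 + 7.197*y^2 - 7.886*y + 1.3359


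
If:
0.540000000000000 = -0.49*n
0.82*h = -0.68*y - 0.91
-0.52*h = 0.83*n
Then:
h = 1.76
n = -1.10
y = -3.46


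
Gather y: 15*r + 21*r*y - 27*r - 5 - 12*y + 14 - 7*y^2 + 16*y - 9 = -12*r - 7*y^2 + y*(21*r + 4)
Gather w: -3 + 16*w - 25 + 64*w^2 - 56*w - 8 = 64*w^2 - 40*w - 36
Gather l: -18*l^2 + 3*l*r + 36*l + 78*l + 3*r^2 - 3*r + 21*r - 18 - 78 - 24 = -18*l^2 + l*(3*r + 114) + 3*r^2 + 18*r - 120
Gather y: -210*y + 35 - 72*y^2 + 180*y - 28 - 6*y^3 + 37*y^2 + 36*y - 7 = -6*y^3 - 35*y^2 + 6*y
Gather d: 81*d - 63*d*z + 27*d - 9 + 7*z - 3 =d*(108 - 63*z) + 7*z - 12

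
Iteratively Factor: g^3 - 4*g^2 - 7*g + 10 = (g + 2)*(g^2 - 6*g + 5) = (g - 1)*(g + 2)*(g - 5)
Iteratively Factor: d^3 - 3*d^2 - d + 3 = (d - 1)*(d^2 - 2*d - 3) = (d - 3)*(d - 1)*(d + 1)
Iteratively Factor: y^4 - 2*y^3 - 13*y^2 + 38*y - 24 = (y + 4)*(y^3 - 6*y^2 + 11*y - 6) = (y - 2)*(y + 4)*(y^2 - 4*y + 3) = (y - 3)*(y - 2)*(y + 4)*(y - 1)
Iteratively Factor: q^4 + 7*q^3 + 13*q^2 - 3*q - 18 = (q + 2)*(q^3 + 5*q^2 + 3*q - 9) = (q + 2)*(q + 3)*(q^2 + 2*q - 3) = (q - 1)*(q + 2)*(q + 3)*(q + 3)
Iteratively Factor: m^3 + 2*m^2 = (m + 2)*(m^2) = m*(m + 2)*(m)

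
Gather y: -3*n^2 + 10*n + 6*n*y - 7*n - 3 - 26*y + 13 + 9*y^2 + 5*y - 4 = -3*n^2 + 3*n + 9*y^2 + y*(6*n - 21) + 6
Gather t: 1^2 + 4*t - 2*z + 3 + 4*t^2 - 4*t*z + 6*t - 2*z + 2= 4*t^2 + t*(10 - 4*z) - 4*z + 6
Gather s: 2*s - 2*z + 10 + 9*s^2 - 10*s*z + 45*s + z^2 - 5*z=9*s^2 + s*(47 - 10*z) + z^2 - 7*z + 10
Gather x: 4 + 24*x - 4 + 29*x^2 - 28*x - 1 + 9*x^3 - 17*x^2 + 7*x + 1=9*x^3 + 12*x^2 + 3*x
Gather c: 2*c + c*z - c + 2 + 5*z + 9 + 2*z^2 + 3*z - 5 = c*(z + 1) + 2*z^2 + 8*z + 6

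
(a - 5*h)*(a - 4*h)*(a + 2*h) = a^3 - 7*a^2*h + 2*a*h^2 + 40*h^3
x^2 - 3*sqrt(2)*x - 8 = (x - 4*sqrt(2))*(x + sqrt(2))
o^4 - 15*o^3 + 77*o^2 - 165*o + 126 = (o - 7)*(o - 3)^2*(o - 2)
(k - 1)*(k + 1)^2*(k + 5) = k^4 + 6*k^3 + 4*k^2 - 6*k - 5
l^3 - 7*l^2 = l^2*(l - 7)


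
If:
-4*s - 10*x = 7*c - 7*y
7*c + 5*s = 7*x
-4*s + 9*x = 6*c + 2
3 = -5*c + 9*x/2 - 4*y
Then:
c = -333/376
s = 721/376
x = 91/188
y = 339/376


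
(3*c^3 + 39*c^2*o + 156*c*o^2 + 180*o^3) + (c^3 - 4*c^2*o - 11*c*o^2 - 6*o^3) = 4*c^3 + 35*c^2*o + 145*c*o^2 + 174*o^3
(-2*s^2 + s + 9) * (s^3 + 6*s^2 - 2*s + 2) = -2*s^5 - 11*s^4 + 19*s^3 + 48*s^2 - 16*s + 18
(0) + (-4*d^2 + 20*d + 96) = -4*d^2 + 20*d + 96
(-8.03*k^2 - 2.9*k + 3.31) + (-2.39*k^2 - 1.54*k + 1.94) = -10.42*k^2 - 4.44*k + 5.25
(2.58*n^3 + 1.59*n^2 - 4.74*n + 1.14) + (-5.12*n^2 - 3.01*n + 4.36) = 2.58*n^3 - 3.53*n^2 - 7.75*n + 5.5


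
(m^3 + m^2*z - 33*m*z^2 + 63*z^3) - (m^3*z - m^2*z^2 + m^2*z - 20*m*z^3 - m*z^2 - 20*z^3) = -m^3*z + m^3 + m^2*z^2 + 20*m*z^3 - 32*m*z^2 + 83*z^3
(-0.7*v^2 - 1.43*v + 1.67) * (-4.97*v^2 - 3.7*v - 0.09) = 3.479*v^4 + 9.6971*v^3 - 2.9459*v^2 - 6.0503*v - 0.1503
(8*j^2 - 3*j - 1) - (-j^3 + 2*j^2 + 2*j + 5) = j^3 + 6*j^2 - 5*j - 6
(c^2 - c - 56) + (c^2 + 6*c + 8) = 2*c^2 + 5*c - 48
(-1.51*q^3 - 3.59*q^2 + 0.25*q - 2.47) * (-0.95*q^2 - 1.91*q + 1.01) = 1.4345*q^5 + 6.2946*q^4 + 5.0943*q^3 - 1.7569*q^2 + 4.9702*q - 2.4947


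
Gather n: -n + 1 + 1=2 - n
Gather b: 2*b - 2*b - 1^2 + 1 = 0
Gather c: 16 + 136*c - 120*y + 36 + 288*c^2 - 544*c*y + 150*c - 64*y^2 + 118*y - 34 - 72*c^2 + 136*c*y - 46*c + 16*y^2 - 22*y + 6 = 216*c^2 + c*(240 - 408*y) - 48*y^2 - 24*y + 24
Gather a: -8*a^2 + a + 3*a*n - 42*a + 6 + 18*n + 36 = -8*a^2 + a*(3*n - 41) + 18*n + 42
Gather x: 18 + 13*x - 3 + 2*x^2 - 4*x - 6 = 2*x^2 + 9*x + 9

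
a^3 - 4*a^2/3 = a^2*(a - 4/3)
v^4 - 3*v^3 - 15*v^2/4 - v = v*(v - 4)*(v + 1/2)^2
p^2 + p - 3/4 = (p - 1/2)*(p + 3/2)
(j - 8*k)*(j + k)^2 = j^3 - 6*j^2*k - 15*j*k^2 - 8*k^3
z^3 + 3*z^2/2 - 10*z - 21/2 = (z - 3)*(z + 1)*(z + 7/2)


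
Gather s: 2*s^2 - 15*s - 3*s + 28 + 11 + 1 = 2*s^2 - 18*s + 40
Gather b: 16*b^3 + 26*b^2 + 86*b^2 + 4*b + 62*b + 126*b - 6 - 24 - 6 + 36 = 16*b^3 + 112*b^2 + 192*b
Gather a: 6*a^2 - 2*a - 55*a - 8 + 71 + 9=6*a^2 - 57*a + 72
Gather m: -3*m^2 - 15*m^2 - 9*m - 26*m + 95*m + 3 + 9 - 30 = -18*m^2 + 60*m - 18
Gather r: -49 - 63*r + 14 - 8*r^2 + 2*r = -8*r^2 - 61*r - 35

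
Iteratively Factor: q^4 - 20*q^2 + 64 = (q - 2)*(q^3 + 2*q^2 - 16*q - 32) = (q - 4)*(q - 2)*(q^2 + 6*q + 8) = (q - 4)*(q - 2)*(q + 4)*(q + 2)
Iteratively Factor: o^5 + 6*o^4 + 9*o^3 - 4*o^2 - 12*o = (o)*(o^4 + 6*o^3 + 9*o^2 - 4*o - 12) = o*(o + 2)*(o^3 + 4*o^2 + o - 6) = o*(o - 1)*(o + 2)*(o^2 + 5*o + 6) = o*(o - 1)*(o + 2)*(o + 3)*(o + 2)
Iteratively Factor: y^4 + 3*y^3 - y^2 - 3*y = (y + 1)*(y^3 + 2*y^2 - 3*y) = (y - 1)*(y + 1)*(y^2 + 3*y) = y*(y - 1)*(y + 1)*(y + 3)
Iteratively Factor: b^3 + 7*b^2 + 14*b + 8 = (b + 1)*(b^2 + 6*b + 8) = (b + 1)*(b + 4)*(b + 2)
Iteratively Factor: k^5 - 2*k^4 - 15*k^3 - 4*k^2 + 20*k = (k - 5)*(k^4 + 3*k^3 - 4*k) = (k - 5)*(k - 1)*(k^3 + 4*k^2 + 4*k) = k*(k - 5)*(k - 1)*(k^2 + 4*k + 4) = k*(k - 5)*(k - 1)*(k + 2)*(k + 2)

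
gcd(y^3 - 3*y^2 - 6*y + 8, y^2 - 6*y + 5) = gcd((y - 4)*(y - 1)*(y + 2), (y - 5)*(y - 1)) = y - 1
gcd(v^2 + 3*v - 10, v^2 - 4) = v - 2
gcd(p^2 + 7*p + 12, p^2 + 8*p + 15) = p + 3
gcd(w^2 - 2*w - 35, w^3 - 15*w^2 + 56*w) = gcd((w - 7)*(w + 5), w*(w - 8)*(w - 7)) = w - 7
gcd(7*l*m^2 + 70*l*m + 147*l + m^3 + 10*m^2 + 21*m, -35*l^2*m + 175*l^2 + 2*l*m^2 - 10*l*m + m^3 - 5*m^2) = 7*l + m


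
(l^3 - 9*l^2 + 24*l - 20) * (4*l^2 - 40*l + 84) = 4*l^5 - 76*l^4 + 540*l^3 - 1796*l^2 + 2816*l - 1680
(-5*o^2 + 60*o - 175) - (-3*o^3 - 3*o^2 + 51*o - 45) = 3*o^3 - 2*o^2 + 9*o - 130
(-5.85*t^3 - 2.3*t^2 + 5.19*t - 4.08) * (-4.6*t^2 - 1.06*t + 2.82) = 26.91*t^5 + 16.781*t^4 - 37.933*t^3 + 6.7806*t^2 + 18.9606*t - 11.5056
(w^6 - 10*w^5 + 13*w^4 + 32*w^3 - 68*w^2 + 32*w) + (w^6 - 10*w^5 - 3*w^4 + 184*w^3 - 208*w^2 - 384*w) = 2*w^6 - 20*w^5 + 10*w^4 + 216*w^3 - 276*w^2 - 352*w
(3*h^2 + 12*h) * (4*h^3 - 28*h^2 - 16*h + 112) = 12*h^5 - 36*h^4 - 384*h^3 + 144*h^2 + 1344*h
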